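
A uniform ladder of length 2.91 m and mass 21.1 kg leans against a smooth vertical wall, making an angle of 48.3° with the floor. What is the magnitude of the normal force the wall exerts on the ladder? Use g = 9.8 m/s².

N_wall ≈ 92.1 N

Take moments about the foot of the ladder.
Ladder weight 21.1×9.8 = 206.8 N acts at 1.455 m along the ladder; its horizontal arm is 1.455·cos48.3° = 0.9679 m → τ = 200.2 N·m clockwise.
Wall normal N acts horizontally at the top; its moment arm is the height L sinθ = 2.91·sin48.3° = 2.173 m, counterclockwise.
Στ = 0 ⇒ N × 2.173 = 200.2 ⇒ N = 92.1 N.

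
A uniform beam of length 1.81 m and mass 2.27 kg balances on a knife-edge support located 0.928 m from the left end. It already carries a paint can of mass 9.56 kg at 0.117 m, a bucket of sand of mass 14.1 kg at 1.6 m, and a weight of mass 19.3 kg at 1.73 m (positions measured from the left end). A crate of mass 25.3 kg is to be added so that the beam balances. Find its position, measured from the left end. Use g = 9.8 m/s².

x ≈ 0.25 m from the left end

Sum moments about the knife-edge support (at 0.928 m from the left end) (the support reaction has zero arm there).
Beam weight: 2.27 × 9.8 = 22.25 N down at 0.905 m → arm 0.023 m, τ = 22.25 × 0.023 = 0.5118 N·m counterclockwise.
Paint can: 9.56 × 9.8 = 93.69 N down at 0.117 m → arm 0.811 m, τ = 93.69 × 0.811 = 75.98 N·m counterclockwise.
Bucket of sand: 14.1 × 9.8 = 138.2 N down at 1.6 m → arm 0.672 m, τ = 138.2 × 0.672 = 92.87 N·m clockwise.
Weight: 19.3 × 9.8 = 189.1 N down at 1.73 m → arm 0.802 m, τ = 189.1 × 0.802 = 151.7 N·m clockwise.
Net moment of existing loads = 168.1 N·m clockwise.
The crate weighs 25.3 × 9.8 = 247.9 N and must supply an equal counterclockwise moment, so its lever arm about the knife-edge support is 168.1 / 247.9 = 0.678 m.
That puts it at 0.928 − 0.678 = 0.25 m from the left end.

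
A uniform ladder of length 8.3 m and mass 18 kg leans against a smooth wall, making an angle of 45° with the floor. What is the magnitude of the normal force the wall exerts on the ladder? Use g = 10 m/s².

N_wall ≈ 90 N

Choose the foot of the ladder as the axis so the floor normal and friction both act there and drop out.
Ladder weight 18×10 = 180 N acts at 4.15 m along the ladder; its horizontal arm is 4.15·cos45° = 2.934 m → τ = 528.1 N·m clockwise.
Wall normal N acts horizontally at the top; its moment arm is the height L sinθ = 8.3·sin45° = 5.869 m, counterclockwise.
Στ = 0 ⇒ N × 5.869 = 528.1 ⇒ N = 90 N.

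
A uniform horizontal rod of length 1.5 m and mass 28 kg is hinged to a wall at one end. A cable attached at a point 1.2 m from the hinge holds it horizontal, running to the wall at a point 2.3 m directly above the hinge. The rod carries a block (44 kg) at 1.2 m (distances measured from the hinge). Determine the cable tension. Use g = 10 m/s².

T ≈ 694 N

Take moments about the hinge.
Beam weight: 28 × 10 = 280 N down at 0.75 m → arm 0.75 m, τ = 280 × 0.75 = 210 N·m clockwise.
Block: 44 × 10 = 440 N down at 1.2 m → arm 1.2 m, τ = 440 × 1.2 = 528 N·m clockwise.
Total clockwise load moment = 738 N·m.
The cable tension T acts at 1.2 m; only its component perpendicular to the rod, T sinθ, produces torque. sinθ = h/√(h²+d²) = 2.3/√(2.3²+1.2²) = 0.8866.
Στ = 0 ⇒ T × 1.2 × 0.8866 = 738 ⇒ T = 738 / 1.064 = 694 N.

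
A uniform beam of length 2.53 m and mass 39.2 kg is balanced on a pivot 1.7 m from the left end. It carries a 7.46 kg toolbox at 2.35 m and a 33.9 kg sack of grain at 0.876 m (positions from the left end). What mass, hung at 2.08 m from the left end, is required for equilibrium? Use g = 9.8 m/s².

m ≈ 106 kg

Take moments about the pivot (at 1.7 m from the left end).
Beam weight: 39.2 × 9.8 = 384.2 N down at 1.265 m → arm 0.435 m, τ = 384.2 × 0.435 = 167.1 N·m counterclockwise.
Toolbox: 7.46 × 9.8 = 73.11 N down at 2.35 m → arm 0.65 m, τ = 73.11 × 0.65 = 47.52 N·m clockwise.
Sack of grain: 33.9 × 9.8 = 332.2 N down at 0.876 m → arm 0.824 m, τ = 332.2 × 0.824 = 273.7 N·m counterclockwise.
Net moment of known loads = 393.3 N·m counterclockwise.
An unknown mass m at 2.08 m has arm 0.38 m; its moment is m·g·0.38 clockwise.
For rotational equilibrium, m × 9.8 × 0.38 = 393.3, so m = 393.3 / (9.8 × 0.38) = 106 kg.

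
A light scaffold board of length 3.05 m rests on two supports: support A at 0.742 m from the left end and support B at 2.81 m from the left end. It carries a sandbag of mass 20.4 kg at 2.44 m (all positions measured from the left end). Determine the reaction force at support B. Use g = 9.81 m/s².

Choose support A as the axis so its reaction then has zero moment arm.
Sandbag: 20.4 × 9.81 = 200.1 N down at 2.44 m → arm 1.698 m, τ = 200.1 × 1.698 = 339.8 N·m clockwise.
Net load moment about support A = 339.8 N·m clockwise.
Reaction R at support B is upward at 2.81 m, arm 2.068 m → moment R × 2.068 counterclockwise.
Balancing moments: R × 2.068 = 339.8, giving R = 164 N.

R_B ≈ 164 N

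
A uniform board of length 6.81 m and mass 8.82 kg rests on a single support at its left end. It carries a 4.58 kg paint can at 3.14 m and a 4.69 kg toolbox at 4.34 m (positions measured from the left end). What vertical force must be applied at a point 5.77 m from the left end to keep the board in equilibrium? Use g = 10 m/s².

F ≈ 112 N

Sum moments about the left end (the unknown pivot reaction has zero arm there).
Beam weight: 8.82 × 10 = 88.2 N down at 3.405 m → arm 3.405 m, τ = 88.2 × 3.405 = 300.3 N·m clockwise.
Paint can: 4.58 × 10 = 45.8 N down at 3.14 m → arm 3.14 m, τ = 45.8 × 3.14 = 143.8 N·m clockwise.
Toolbox: 4.69 × 10 = 46.9 N down at 4.34 m → arm 4.34 m, τ = 46.9 × 4.34 = 203.5 N·m clockwise.
Net moment of the loads = 647.6 N·m clockwise.
The upward force F acts at a point 5.77 m from the left end, arm 5.77 m, giving F × 5.77 counterclockwise.
Balancing moments: F × 5.77 = 647.6, giving F = 647.6 / 5.77 = 112 N.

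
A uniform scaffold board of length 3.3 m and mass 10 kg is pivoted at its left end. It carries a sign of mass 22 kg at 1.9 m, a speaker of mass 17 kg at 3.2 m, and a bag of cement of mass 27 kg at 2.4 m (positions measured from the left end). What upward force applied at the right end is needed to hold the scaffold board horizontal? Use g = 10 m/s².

F ≈ 538 N

Taking torques about the left end:
Beam weight: 10 × 10 = 100 N down at 1.65 m → arm 1.65 m, τ = 100 × 1.65 = 165 N·m clockwise.
Sign: 22 × 10 = 220 N down at 1.9 m → arm 1.9 m, τ = 220 × 1.9 = 418 N·m clockwise.
Speaker: 17 × 10 = 170 N down at 3.2 m → arm 3.2 m, τ = 170 × 3.2 = 544 N·m clockwise.
Bag of cement: 27 × 10 = 270 N down at 2.4 m → arm 2.4 m, τ = 270 × 2.4 = 648 N·m clockwise.
Net moment of the loads = 1775 N·m clockwise.
The upward force F acts at the right end, arm 3.3 m, giving F × 3.3 counterclockwise.
For rotational equilibrium, F × 3.3 = 1775, so F = 1775 / 3.3 = 538 N.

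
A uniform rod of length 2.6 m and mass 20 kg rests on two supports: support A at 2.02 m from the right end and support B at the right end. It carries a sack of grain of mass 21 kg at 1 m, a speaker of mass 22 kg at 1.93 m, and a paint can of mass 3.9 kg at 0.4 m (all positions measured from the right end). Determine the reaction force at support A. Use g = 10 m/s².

Choose support B as the axis so its reaction then has zero moment arm.
Beam weight: 20 × 10 = 200 N down at 1.3 m → arm 1.3 m, τ = 200 × 1.3 = 260 N·m counterclockwise.
Sack of grain: 21 × 10 = 210 N down at 1 m → arm 1 m, τ = 210 × 1 = 210 N·m counterclockwise.
Speaker: 22 × 10 = 220 N down at 1.93 m → arm 1.93 m, τ = 220 × 1.93 = 424.6 N·m counterclockwise.
Paint can: 3.9 × 10 = 39 N down at 0.4 m → arm 0.4 m, τ = 39 × 0.4 = 15.6 N·m counterclockwise.
Net load moment about support B = 910.2 N·m counterclockwise.
Reaction R at support A is upward at 2.02 m, arm 2.02 m → moment R × 2.02 clockwise.
Balancing moments: R × 2.02 = 910.2, giving R = 451 N.

R_A ≈ 451 N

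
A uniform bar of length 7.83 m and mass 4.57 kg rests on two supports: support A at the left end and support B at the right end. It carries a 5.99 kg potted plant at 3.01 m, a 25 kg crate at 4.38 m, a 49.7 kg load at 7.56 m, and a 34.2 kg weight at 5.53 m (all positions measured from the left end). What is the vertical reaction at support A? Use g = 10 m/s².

About support B:
Beam weight: 4.57 × 10 = 45.7 N down at 3.915 m → arm 3.915 m, τ = 45.7 × 3.915 = 178.9 N·m counterclockwise.
Potted plant: 5.99 × 10 = 59.9 N down at 3.01 m → arm 4.82 m, τ = 59.9 × 4.82 = 288.7 N·m counterclockwise.
Crate: 25 × 10 = 250 N down at 4.38 m → arm 3.45 m, τ = 250 × 3.45 = 862.5 N·m counterclockwise.
Load: 49.7 × 10 = 497 N down at 7.56 m → arm 0.27 m, τ = 497 × 0.27 = 134.2 N·m counterclockwise.
Weight: 34.2 × 10 = 342 N down at 5.53 m → arm 2.3 m, τ = 342 × 2.3 = 786.6 N·m counterclockwise.
Net load moment about support B = 2251 N·m counterclockwise.
Reaction R at support A is upward at 0 m, arm 7.83 m → moment R × 7.83 clockwise.
Στ = 0 ⇒ R × 7.83 = 2251 ⇒ R = 287 N.

R_A ≈ 287 N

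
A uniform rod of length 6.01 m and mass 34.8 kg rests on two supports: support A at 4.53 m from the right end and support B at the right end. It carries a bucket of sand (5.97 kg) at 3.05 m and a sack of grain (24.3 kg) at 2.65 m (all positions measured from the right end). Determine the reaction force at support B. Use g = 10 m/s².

Choose support A as the axis so its reaction then has zero moment arm.
Beam weight: 34.8 × 10 = 348 N down at 3.005 m → arm 1.525 m, τ = 348 × 1.525 = 530.7 N·m clockwise.
Bucket of sand: 5.97 × 10 = 59.7 N down at 3.05 m → arm 1.48 m, τ = 59.7 × 1.48 = 88.36 N·m clockwise.
Sack of grain: 24.3 × 10 = 243 N down at 2.65 m → arm 1.88 m, τ = 243 × 1.88 = 456.8 N·m clockwise.
Net load moment about support A = 1076 N·m clockwise.
Reaction R at support B is upward at 0 m, arm 4.53 m → moment R × 4.53 counterclockwise.
Balancing moments: R × 4.53 = 1076, giving R = 238 N.

R_B ≈ 238 N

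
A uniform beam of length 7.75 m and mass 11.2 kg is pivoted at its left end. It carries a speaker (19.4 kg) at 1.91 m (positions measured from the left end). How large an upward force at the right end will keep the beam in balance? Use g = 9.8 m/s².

F ≈ 102 N

Take moments about the left end.
Beam weight: 11.2 × 9.8 = 109.8 N down at 3.875 m → arm 3.875 m, τ = 109.8 × 3.875 = 425.5 N·m clockwise.
Speaker: 19.4 × 9.8 = 190.1 N down at 1.91 m → arm 1.91 m, τ = 190.1 × 1.91 = 363.1 N·m clockwise.
Net moment of the loads = 788.6 N·m clockwise.
The upward force F acts at the right end, arm 7.75 m, giving F × 7.75 counterclockwise.
Balancing moments: F × 7.75 = 788.6, giving F = 788.6 / 7.75 = 102 N.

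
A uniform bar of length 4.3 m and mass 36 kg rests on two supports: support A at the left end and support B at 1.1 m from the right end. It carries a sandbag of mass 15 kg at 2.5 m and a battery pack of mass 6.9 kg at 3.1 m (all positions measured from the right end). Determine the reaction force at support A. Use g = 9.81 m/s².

Taking torques about support B:
Beam weight: 36 × 9.81 = 353.2 N down at 2.15 m → arm 1.05 m, τ = 353.2 × 1.05 = 370.9 N·m counterclockwise.
Sandbag: 15 × 9.81 = 147.2 N down at 2.5 m → arm 1.4 m, τ = 147.2 × 1.4 = 206.1 N·m counterclockwise.
Battery pack: 6.9 × 9.81 = 67.69 N down at 3.1 m → arm 2 m, τ = 67.69 × 2 = 135.4 N·m counterclockwise.
Net load moment about support B = 712.4 N·m counterclockwise.
Reaction R at support A is upward at 4.3 m, arm 3.2 m → moment R × 3.2 clockwise.
Setting net torque to zero: R × 3.2 = 712.4 → R = 223 N.

R_A ≈ 223 N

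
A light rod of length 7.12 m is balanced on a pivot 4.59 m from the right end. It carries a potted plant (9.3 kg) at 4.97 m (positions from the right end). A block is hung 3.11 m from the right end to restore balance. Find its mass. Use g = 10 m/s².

m ≈ 2.39 kg

Taking torques about the pivot (at 4.59 m from the right end):
Potted plant: 9.3 × 10 = 93 N down at 4.97 m → arm 0.38 m, τ = 93 × 0.38 = 35.34 N·m counterclockwise.
Net moment of known loads = 35.34 N·m counterclockwise.
An unknown mass m at 3.11 m has arm 1.48 m; its moment is m·g·1.48 clockwise.
Balancing moments: m × 10 × 1.48 = 35.34, giving m = 35.34 / (10 × 1.48) = 2.39 kg.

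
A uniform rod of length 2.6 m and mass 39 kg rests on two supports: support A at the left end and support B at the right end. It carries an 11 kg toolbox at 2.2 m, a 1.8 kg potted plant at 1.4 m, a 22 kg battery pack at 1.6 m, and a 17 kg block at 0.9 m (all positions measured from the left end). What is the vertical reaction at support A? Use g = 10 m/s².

Sum moments about support B (its reaction then has zero moment arm).
Beam weight: 39 × 10 = 390 N down at 1.3 m → arm 1.3 m, τ = 390 × 1.3 = 507 N·m counterclockwise.
Toolbox: 11 × 10 = 110 N down at 2.2 m → arm 0.4 m, τ = 110 × 0.4 = 44 N·m counterclockwise.
Potted plant: 1.8 × 10 = 18 N down at 1.4 m → arm 1.2 m, τ = 18 × 1.2 = 21.6 N·m counterclockwise.
Battery pack: 22 × 10 = 220 N down at 1.6 m → arm 1 m, τ = 220 × 1 = 220 N·m counterclockwise.
Block: 17 × 10 = 170 N down at 0.9 m → arm 1.7 m, τ = 170 × 1.7 = 289 N·m counterclockwise.
Net load moment about support B = 1082 N·m counterclockwise.
Reaction R at support A is upward at 0 m, arm 2.6 m → moment R × 2.6 clockwise.
Setting net torque to zero: R × 2.6 = 1082 → R = 416 N.

R_A ≈ 416 N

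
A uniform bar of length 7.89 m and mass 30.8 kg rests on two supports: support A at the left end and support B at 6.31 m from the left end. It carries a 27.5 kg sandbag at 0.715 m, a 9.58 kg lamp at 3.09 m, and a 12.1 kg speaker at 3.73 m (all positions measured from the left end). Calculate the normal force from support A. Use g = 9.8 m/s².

R_A ≈ 448 N

About support B:
Beam weight: 30.8 × 9.8 = 301.8 N down at 3.945 m → arm 2.365 m, τ = 301.8 × 2.365 = 713.8 N·m counterclockwise.
Sandbag: 27.5 × 9.8 = 269.5 N down at 0.715 m → arm 5.595 m, τ = 269.5 × 5.595 = 1508 N·m counterclockwise.
Lamp: 9.58 × 9.8 = 93.88 N down at 3.09 m → arm 3.22 m, τ = 93.88 × 3.22 = 302.3 N·m counterclockwise.
Speaker: 12.1 × 9.8 = 118.6 N down at 3.73 m → arm 2.58 m, τ = 118.6 × 2.58 = 306 N·m counterclockwise.
Net load moment about support B = 2830 N·m counterclockwise.
Reaction R at support A is upward at 0 m, arm 6.31 m → moment R × 6.31 clockwise.
Στ = 0 ⇒ R × 6.31 = 2830 ⇒ R = 448 N.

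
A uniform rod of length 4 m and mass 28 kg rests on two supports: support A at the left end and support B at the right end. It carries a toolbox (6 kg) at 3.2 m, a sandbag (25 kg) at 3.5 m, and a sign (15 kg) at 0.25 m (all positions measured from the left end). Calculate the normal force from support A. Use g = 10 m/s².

R_A ≈ 324 N

About support B:
Beam weight: 28 × 10 = 280 N down at 2 m → arm 2 m, τ = 280 × 2 = 560 N·m counterclockwise.
Toolbox: 6 × 10 = 60 N down at 3.2 m → arm 0.8 m, τ = 60 × 0.8 = 48 N·m counterclockwise.
Sandbag: 25 × 10 = 250 N down at 3.5 m → arm 0.5 m, τ = 250 × 0.5 = 125 N·m counterclockwise.
Sign: 15 × 10 = 150 N down at 0.25 m → arm 3.75 m, τ = 150 × 3.75 = 562.5 N·m counterclockwise.
Net load moment about support B = 1296 N·m counterclockwise.
Reaction R at support A is upward at 0 m, arm 4 m → moment R × 4 clockwise.
For rotational equilibrium, R × 4 = 1296, so R = 324 N.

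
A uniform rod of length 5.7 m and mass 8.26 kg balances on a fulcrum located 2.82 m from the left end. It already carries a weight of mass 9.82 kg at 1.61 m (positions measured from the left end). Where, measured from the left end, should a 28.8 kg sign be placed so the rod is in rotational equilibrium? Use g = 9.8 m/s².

x ≈ 3.22 m from the left end

About the fulcrum (at 2.82 m from the left end):
Beam weight: 8.26 × 9.8 = 80.95 N down at 2.85 m → arm 0.03 m, τ = 80.95 × 0.03 = 2.429 N·m clockwise.
Weight: 9.82 × 9.8 = 96.24 N down at 1.61 m → arm 1.21 m, τ = 96.24 × 1.21 = 116.5 N·m counterclockwise.
Net moment of existing loads = 114.1 N·m counterclockwise.
The sign weighs 28.8 × 9.8 = 282.2 N and must supply an equal clockwise moment, so its lever arm about the fulcrum is 114.1 / 282.2 = 0.404 m.
That puts it at 2.82 + 0.404 = 3.22 m from the left end.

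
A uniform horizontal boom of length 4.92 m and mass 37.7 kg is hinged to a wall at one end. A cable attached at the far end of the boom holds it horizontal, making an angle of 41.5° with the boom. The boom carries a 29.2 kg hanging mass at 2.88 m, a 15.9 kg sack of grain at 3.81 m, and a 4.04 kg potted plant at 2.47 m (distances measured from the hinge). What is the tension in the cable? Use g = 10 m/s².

About the hinge:
Beam weight: 37.7 × 10 = 377 N down at 2.46 m → arm 2.46 m, τ = 377 × 2.46 = 927.4 N·m clockwise.
Hanging mass: 29.2 × 10 = 292 N down at 2.88 m → arm 2.88 m, τ = 292 × 2.88 = 841 N·m clockwise.
Sack of grain: 15.9 × 10 = 159 N down at 3.81 m → arm 3.81 m, τ = 159 × 3.81 = 605.8 N·m clockwise.
Potted plant: 4.04 × 10 = 40.4 N down at 2.47 m → arm 2.47 m, τ = 40.4 × 2.47 = 99.79 N·m clockwise.
Total clockwise load moment = 2474 N·m.
The cable tension T acts at 4.92 m; only its component perpendicular to the boom, T sinθ, produces torque. sin 41.5° = 0.6626.
Setting net torque to zero: T × 4.92 × 0.6626 = 2474 → T = 2474 / 3.26 = 759 N.

T ≈ 759 N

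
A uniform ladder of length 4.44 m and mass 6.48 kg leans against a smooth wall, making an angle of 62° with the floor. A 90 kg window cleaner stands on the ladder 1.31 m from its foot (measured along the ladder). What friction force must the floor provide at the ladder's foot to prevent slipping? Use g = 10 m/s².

f ≈ 158 N

Sum moments about the foot of the ladder (the floor normal and friction both act there and drop out).
Ladder weight 6.48×10 = 64.8 N acts at 2.22 m along the ladder; its horizontal arm is 2.22·cos62° = 1.042 m → τ = 67.52 N·m clockwise.
Window cleaner: 90×10 = 900 N at 1.31 m → arm 0.615 m → τ = 553.5 N·m clockwise.
Wall normal N acts horizontally at the top; its moment arm is the height L sinθ = 4.44·sin62° = 3.92 m, counterclockwise.
Balancing moments: N × 3.92 = 621, giving N = 158 N.
ΣFx = 0: friction at the foot balances the wall's push, so f = N_wall = 158 N.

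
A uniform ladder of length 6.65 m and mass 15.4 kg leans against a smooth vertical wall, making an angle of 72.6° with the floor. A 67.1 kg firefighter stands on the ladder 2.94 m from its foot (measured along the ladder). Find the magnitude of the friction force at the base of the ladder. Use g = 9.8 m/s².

Sum moments about the foot of the ladder (the floor normal and friction both act there and drop out).
Ladder weight 15.4×9.8 = 150.9 N acts at 3.325 m along the ladder; its horizontal arm is 3.325·cos72.6° = 0.9943 m → τ = 150 N·m clockwise.
Firefighter: 67.1×9.8 = 657.6 N at 2.94 m → arm 0.8792 m → τ = 578.2 N·m clockwise.
Wall normal N acts horizontally at the top; its moment arm is the height L sinθ = 6.65·sin72.6° = 6.346 m, counterclockwise.
For rotational equilibrium, N × 6.346 = 728.2, so N = 115 N.
ΣFx = 0: friction at the foot balances the wall's push, so f = N_wall = 115 N.

f ≈ 115 N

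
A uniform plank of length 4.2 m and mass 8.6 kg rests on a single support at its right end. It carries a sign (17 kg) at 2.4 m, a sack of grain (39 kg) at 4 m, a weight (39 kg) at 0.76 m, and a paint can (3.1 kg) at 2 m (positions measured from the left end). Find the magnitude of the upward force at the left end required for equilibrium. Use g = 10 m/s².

Sum moments about the right end (the unknown pivot reaction has zero arm there).
Beam weight: 8.6 × 10 = 86 N down at 2.1 m → arm 2.1 m, τ = 86 × 2.1 = 180.6 N·m counterclockwise.
Sign: 17 × 10 = 170 N down at 2.4 m → arm 1.8 m, τ = 170 × 1.8 = 306 N·m counterclockwise.
Sack of grain: 39 × 10 = 390 N down at 4 m → arm 0.2 m, τ = 390 × 0.2 = 78 N·m counterclockwise.
Weight: 39 × 10 = 390 N down at 0.76 m → arm 3.44 m, τ = 390 × 3.44 = 1342 N·m counterclockwise.
Paint can: 3.1 × 10 = 31 N down at 2 m → arm 2.2 m, τ = 31 × 2.2 = 68.2 N·m counterclockwise.
Net moment of the loads = 1975 N·m counterclockwise.
The upward force F acts at the left end, arm 4.2 m, giving F × 4.2 clockwise.
For rotational equilibrium, F × 4.2 = 1975, so F = 1975 / 4.2 = 470 N.

F ≈ 470 N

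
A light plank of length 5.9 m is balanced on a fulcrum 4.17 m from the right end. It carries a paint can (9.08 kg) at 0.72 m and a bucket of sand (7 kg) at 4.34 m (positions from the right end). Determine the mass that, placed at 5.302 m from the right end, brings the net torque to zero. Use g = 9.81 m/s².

Choose the fulcrum (at 4.17 m from the right end) as the axis so the support reaction has zero arm there.
Paint can: 9.08 × 9.81 = 89.07 N down at 0.72 m → arm 3.45 m, τ = 89.07 × 3.45 = 307.3 N·m clockwise.
Bucket of sand: 7 × 9.81 = 68.67 N down at 4.34 m → arm 0.17 m, τ = 68.67 × 0.17 = 11.67 N·m counterclockwise.
Net moment of known loads = 295.6 N·m clockwise.
An unknown mass m at 5.302 m has arm 1.132 m; its moment is m·g·1.132 counterclockwise.
Στ = 0 ⇒ m × 9.81 × 1.132 = 295.6 ⇒ m = 295.6 / (9.81 × 1.132) = 26.6 kg.

m ≈ 26.6 kg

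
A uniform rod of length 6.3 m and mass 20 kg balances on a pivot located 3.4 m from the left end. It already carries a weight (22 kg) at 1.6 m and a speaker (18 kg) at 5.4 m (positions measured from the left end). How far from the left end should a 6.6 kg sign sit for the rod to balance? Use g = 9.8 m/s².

x ≈ 4.7 m from the left end

Take moments about the pivot (at 3.4 m from the left end).
Beam weight: 20 × 9.8 = 196 N down at 3.15 m → arm 0.25 m, τ = 196 × 0.25 = 49 N·m counterclockwise.
Weight: 22 × 9.8 = 215.6 N down at 1.6 m → arm 1.8 m, τ = 215.6 × 1.8 = 388.1 N·m counterclockwise.
Speaker: 18 × 9.8 = 176.4 N down at 5.4 m → arm 2 m, τ = 176.4 × 2 = 352.8 N·m clockwise.
Net moment of existing loads = 84.3 N·m counterclockwise.
The sign weighs 6.6 × 9.8 = 64.68 N and must supply an equal clockwise moment, so its lever arm about the pivot is 84.3 / 64.68 = 1.3 m.
That puts it at 3.4 + 1.3 = 4.7 m from the left end.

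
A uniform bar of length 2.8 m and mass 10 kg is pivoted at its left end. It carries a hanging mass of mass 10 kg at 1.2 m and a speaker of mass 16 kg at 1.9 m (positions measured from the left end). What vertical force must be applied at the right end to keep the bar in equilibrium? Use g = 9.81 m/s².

F ≈ 198 N

About the left end:
Beam weight: 10 × 9.81 = 98.1 N down at 1.4 m → arm 1.4 m, τ = 98.1 × 1.4 = 137.3 N·m clockwise.
Hanging mass: 10 × 9.81 = 98.1 N down at 1.2 m → arm 1.2 m, τ = 98.1 × 1.2 = 117.7 N·m clockwise.
Speaker: 16 × 9.81 = 157 N down at 1.9 m → arm 1.9 m, τ = 157 × 1.9 = 298.3 N·m clockwise.
Net moment of the loads = 553.3 N·m clockwise.
The upward force F acts at the right end, arm 2.8 m, giving F × 2.8 counterclockwise.
Balancing moments: F × 2.8 = 553.3, giving F = 553.3 / 2.8 = 198 N.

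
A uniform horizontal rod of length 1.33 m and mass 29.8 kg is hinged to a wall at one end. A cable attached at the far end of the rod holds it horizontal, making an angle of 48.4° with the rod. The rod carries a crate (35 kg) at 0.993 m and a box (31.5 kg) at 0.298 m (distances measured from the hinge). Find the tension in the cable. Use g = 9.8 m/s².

T ≈ 630 N

Taking torques about the hinge:
Beam weight: 29.8 × 9.8 = 292 N down at 0.665 m → arm 0.665 m, τ = 292 × 0.665 = 194.2 N·m clockwise.
Crate: 35 × 9.8 = 343 N down at 0.993 m → arm 0.993 m, τ = 343 × 0.993 = 340.6 N·m clockwise.
Box: 31.5 × 9.8 = 308.7 N down at 0.298 m → arm 0.298 m, τ = 308.7 × 0.298 = 91.99 N·m clockwise.
Total clockwise load moment = 626.8 N·m.
The cable tension T acts at 1.33 m; only its component perpendicular to the rod, T sinθ, produces torque. sin 48.4° = 0.7478.
Balancing moments: T × 1.33 × 0.7478 = 626.8, giving T = 626.8 / 0.9946 = 630 N.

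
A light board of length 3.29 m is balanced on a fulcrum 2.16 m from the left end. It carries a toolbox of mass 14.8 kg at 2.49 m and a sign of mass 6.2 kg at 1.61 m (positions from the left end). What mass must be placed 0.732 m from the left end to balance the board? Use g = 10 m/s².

m ≈ 1.03 kg

Sum moments about the fulcrum (at 2.16 m from the left end) (the support reaction has zero arm there).
Toolbox: 14.8 × 10 = 148 N down at 2.49 m → arm 0.33 m, τ = 148 × 0.33 = 48.84 N·m clockwise.
Sign: 6.2 × 10 = 62 N down at 1.61 m → arm 0.55 m, τ = 62 × 0.55 = 34.1 N·m counterclockwise.
Net moment of known loads = 14.74 N·m clockwise.
An unknown mass m at 0.732 m has arm 1.428 m; its moment is m·g·1.428 counterclockwise.
For rotational equilibrium, m × 10 × 1.428 = 14.74, so m = 14.74 / (10 × 1.428) = 1.03 kg.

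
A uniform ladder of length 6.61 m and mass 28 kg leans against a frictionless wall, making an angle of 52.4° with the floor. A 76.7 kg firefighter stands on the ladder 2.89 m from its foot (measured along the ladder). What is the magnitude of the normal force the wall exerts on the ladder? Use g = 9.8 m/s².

Take moments about the foot of the ladder.
Ladder weight 28×9.8 = 274.4 N acts at 3.305 m along the ladder; its horizontal arm is 3.305·cos52.4° = 2.017 m → τ = 553.5 N·m clockwise.
Firefighter: 76.7×9.8 = 751.7 N at 2.89 m → arm 1.763 m → τ = 1325 N·m clockwise.
Wall normal N acts horizontally at the top; its moment arm is the height L sinθ = 6.61·sin52.4° = 5.237 m, counterclockwise.
Στ = 0 ⇒ N × 5.237 = 1878 ⇒ N = 359 N.

N_wall ≈ 359 N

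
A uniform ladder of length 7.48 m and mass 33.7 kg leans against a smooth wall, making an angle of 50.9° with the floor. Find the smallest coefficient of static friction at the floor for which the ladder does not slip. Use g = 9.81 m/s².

About the foot of the ladder:
Ladder weight 33.7×9.81 = 330.6 N acts at 3.74 m along the ladder; its horizontal arm is 3.74·cos50.9° = 2.359 m → τ = 779.9 N·m clockwise.
Wall normal N acts horizontally at the top; its moment arm is the height L sinθ = 7.48·sin50.9° = 5.805 m, counterclockwise.
Setting net torque to zero: N × 5.805 = 779.9 → N = 134.3 N.
ΣFx = 0 ⇒ f = N_wall = 134.3 N. ΣFy = 0 ⇒ N_floor = 330.6 N.
μ_min = f / N_floor = 134.3 / 330.6 = 0.406.

μ_min ≈ 0.406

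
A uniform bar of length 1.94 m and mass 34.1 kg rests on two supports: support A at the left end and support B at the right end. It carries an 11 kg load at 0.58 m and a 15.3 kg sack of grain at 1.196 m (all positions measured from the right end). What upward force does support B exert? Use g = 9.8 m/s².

Sum moments about support A (its reaction then has zero moment arm).
Beam weight: 34.1 × 9.8 = 334.2 N down at 0.97 m → arm 0.97 m, τ = 334.2 × 0.97 = 324.2 N·m clockwise.
Load: 11 × 9.8 = 107.8 N down at 0.58 m → arm 1.36 m, τ = 107.8 × 1.36 = 146.6 N·m clockwise.
Sack of grain: 15.3 × 9.8 = 149.9 N down at 1.196 m → arm 0.744 m, τ = 149.9 × 0.744 = 111.5 N·m clockwise.
Net load moment about support A = 582.3 N·m clockwise.
Reaction R at support B is upward at 0 m, arm 1.94 m → moment R × 1.94 counterclockwise.
Στ = 0 ⇒ R × 1.94 = 582.3 ⇒ R = 300 N.

R_B ≈ 300 N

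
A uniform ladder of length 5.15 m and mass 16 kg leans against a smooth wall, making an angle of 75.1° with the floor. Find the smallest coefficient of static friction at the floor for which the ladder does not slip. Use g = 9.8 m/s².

About the foot of the ladder:
Ladder weight 16×9.8 = 156.8 N acts at 2.575 m along the ladder; its horizontal arm is 2.575·cos75.1° = 0.6621 m → τ = 103.8 N·m clockwise.
Wall normal N acts horizontally at the top; its moment arm is the height L sinθ = 5.15·sin75.1° = 4.977 m, counterclockwise.
Balancing moments: N × 4.977 = 103.8, giving N = 20.86 N.
ΣFx = 0 ⇒ f = N_wall = 20.86 N. ΣFy = 0 ⇒ N_floor = 156.8 N.
μ_min = f / N_floor = 20.86 / 156.8 = 0.133.

μ_min ≈ 0.133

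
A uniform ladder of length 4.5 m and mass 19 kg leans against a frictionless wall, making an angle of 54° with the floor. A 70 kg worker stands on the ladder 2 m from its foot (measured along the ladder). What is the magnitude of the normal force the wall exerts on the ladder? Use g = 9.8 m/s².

N_wall ≈ 289 N

Take moments about the foot of the ladder.
Ladder weight 19×9.8 = 186.2 N acts at 2.25 m along the ladder; its horizontal arm is 2.25·cos54° = 1.323 m → τ = 246.3 N·m clockwise.
Worker: 70×9.8 = 686 N at 2 m → arm 1.176 m → τ = 806.7 N·m clockwise.
Wall normal N acts horizontally at the top; its moment arm is the height L sinθ = 4.5·sin54° = 3.641 m, counterclockwise.
For rotational equilibrium, N × 3.641 = 1053, so N = 289 N.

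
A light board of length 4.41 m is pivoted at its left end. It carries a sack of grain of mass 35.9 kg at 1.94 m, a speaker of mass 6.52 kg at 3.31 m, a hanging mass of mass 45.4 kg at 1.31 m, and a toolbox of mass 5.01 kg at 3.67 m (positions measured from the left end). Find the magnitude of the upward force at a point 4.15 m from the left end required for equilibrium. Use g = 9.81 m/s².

Take moments about the left end.
Sack of grain: 35.9 × 9.81 = 352.2 N down at 1.94 m → arm 1.94 m, τ = 352.2 × 1.94 = 683.3 N·m clockwise.
Speaker: 6.52 × 9.81 = 63.96 N down at 3.31 m → arm 3.31 m, τ = 63.96 × 3.31 = 211.7 N·m clockwise.
Hanging mass: 45.4 × 9.81 = 445.4 N down at 1.31 m → arm 1.31 m, τ = 445.4 × 1.31 = 583.5 N·m clockwise.
Toolbox: 5.01 × 9.81 = 49.15 N down at 3.67 m → arm 3.67 m, τ = 49.15 × 3.67 = 180.4 N·m clockwise.
Net moment of the loads = 1659 N·m clockwise.
The upward force F acts at a point 4.15 m from the left end, arm 4.15 m, giving F × 4.15 counterclockwise.
For rotational equilibrium, F × 4.15 = 1659, so F = 1659 / 4.15 = 400 N.

F ≈ 400 N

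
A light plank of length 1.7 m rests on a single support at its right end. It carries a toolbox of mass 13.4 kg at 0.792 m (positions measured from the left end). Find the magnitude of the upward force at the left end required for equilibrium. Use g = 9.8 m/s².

Take moments about the right end.
Toolbox: 13.4 × 9.8 = 131.3 N down at 0.792 m → arm 0.908 m, τ = 131.3 × 0.908 = 119.2 N·m counterclockwise.
Net moment of the loads = 119.2 N·m counterclockwise.
The upward force F acts at the left end, arm 1.7 m, giving F × 1.7 clockwise.
Balancing moments: F × 1.7 = 119.2, giving F = 119.2 / 1.7 = 70.1 N.

F ≈ 70.1 N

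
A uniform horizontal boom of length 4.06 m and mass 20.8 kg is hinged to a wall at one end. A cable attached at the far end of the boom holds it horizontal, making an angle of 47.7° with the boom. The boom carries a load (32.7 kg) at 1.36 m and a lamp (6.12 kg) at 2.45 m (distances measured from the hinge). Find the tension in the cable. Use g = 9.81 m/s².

T ≈ 332 N

About the hinge:
Beam weight: 20.8 × 9.81 = 204 N down at 2.03 m → arm 2.03 m, τ = 204 × 2.03 = 414.1 N·m clockwise.
Load: 32.7 × 9.81 = 320.8 N down at 1.36 m → arm 1.36 m, τ = 320.8 × 1.36 = 436.3 N·m clockwise.
Lamp: 6.12 × 9.81 = 60.04 N down at 2.45 m → arm 2.45 m, τ = 60.04 × 2.45 = 147.1 N·m clockwise.
Total clockwise load moment = 997.5 N·m.
The cable tension T acts at 4.06 m; only its component perpendicular to the boom, T sinθ, produces torque. sin 47.7° = 0.7396.
Balancing moments: T × 4.06 × 0.7396 = 997.5, giving T = 997.5 / 3.003 = 332 N.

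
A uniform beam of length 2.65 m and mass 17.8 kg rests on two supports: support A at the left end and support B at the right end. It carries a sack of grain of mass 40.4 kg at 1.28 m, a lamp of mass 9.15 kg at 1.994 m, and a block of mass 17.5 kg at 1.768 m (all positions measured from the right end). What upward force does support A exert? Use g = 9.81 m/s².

Sum moments about support B (its reaction then has zero moment arm).
Beam weight: 17.8 × 9.81 = 174.6 N down at 1.325 m → arm 1.325 m, τ = 174.6 × 1.325 = 231.3 N·m counterclockwise.
Sack of grain: 40.4 × 9.81 = 396.3 N down at 1.28 m → arm 1.28 m, τ = 396.3 × 1.28 = 507.3 N·m counterclockwise.
Lamp: 9.15 × 9.81 = 89.76 N down at 1.994 m → arm 1.994 m, τ = 89.76 × 1.994 = 179 N·m counterclockwise.
Block: 17.5 × 9.81 = 171.7 N down at 1.768 m → arm 1.768 m, τ = 171.7 × 1.768 = 303.6 N·m counterclockwise.
Net load moment about support B = 1221 N·m counterclockwise.
Reaction R at support A is upward at 2.65 m, arm 2.65 m → moment R × 2.65 clockwise.
For rotational equilibrium, R × 2.65 = 1221, so R = 461 N.

R_A ≈ 461 N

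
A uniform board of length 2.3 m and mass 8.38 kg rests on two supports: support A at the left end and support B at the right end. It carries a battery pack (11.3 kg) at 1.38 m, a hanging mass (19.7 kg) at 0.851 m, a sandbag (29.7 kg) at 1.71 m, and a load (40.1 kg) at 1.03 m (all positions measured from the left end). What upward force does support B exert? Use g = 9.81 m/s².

R_B ≈ 572 N

Sum moments about support A (its reaction then has zero moment arm).
Beam weight: 8.38 × 9.81 = 82.21 N down at 1.15 m → arm 1.15 m, τ = 82.21 × 1.15 = 94.54 N·m clockwise.
Battery pack: 11.3 × 9.81 = 110.9 N down at 1.38 m → arm 1.38 m, τ = 110.9 × 1.38 = 153 N·m clockwise.
Hanging mass: 19.7 × 9.81 = 193.3 N down at 0.851 m → arm 0.851 m, τ = 193.3 × 0.851 = 164.5 N·m clockwise.
Sandbag: 29.7 × 9.81 = 291.4 N down at 1.71 m → arm 1.71 m, τ = 291.4 × 1.71 = 498.3 N·m clockwise.
Load: 40.1 × 9.81 = 393.4 N down at 1.03 m → arm 1.03 m, τ = 393.4 × 1.03 = 405.2 N·m clockwise.
Net load moment about support A = 1316 N·m clockwise.
Reaction R at support B is upward at 2.3 m, arm 2.3 m → moment R × 2.3 counterclockwise.
Στ = 0 ⇒ R × 2.3 = 1316 ⇒ R = 572 N.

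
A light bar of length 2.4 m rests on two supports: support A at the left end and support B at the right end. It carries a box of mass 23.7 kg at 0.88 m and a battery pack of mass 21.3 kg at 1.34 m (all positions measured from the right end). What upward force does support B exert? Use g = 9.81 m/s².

Sum moments about support A (its reaction then has zero moment arm).
Box: 23.7 × 9.81 = 232.5 N down at 0.88 m → arm 1.52 m, τ = 232.5 × 1.52 = 353.4 N·m clockwise.
Battery pack: 21.3 × 9.81 = 209 N down at 1.34 m → arm 1.06 m, τ = 209 × 1.06 = 221.5 N·m clockwise.
Net load moment about support A = 574.9 N·m clockwise.
Reaction R at support B is upward at 0 m, arm 2.4 m → moment R × 2.4 counterclockwise.
Στ = 0 ⇒ R × 2.4 = 574.9 ⇒ R = 240 N.

R_B ≈ 240 N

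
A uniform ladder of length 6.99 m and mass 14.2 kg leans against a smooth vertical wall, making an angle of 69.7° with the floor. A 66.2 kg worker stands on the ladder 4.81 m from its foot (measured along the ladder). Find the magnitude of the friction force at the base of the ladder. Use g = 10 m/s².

Sum moments about the foot of the ladder (the floor normal and friction both act there and drop out).
Ladder weight 14.2×10 = 142 N acts at 3.495 m along the ladder; its horizontal arm is 3.495·cos69.7° = 1.213 m → τ = 172.2 N·m clockwise.
Worker: 66.2×10 = 662 N at 4.81 m → arm 1.669 m → τ = 1105 N·m clockwise.
Wall normal N acts horizontally at the top; its moment arm is the height L sinθ = 6.99·sin69.7° = 6.556 m, counterclockwise.
Setting net torque to zero: N × 6.556 = 1277 → N = 195 N.
ΣFx = 0: friction at the foot balances the wall's push, so f = N_wall = 195 N.

f ≈ 195 N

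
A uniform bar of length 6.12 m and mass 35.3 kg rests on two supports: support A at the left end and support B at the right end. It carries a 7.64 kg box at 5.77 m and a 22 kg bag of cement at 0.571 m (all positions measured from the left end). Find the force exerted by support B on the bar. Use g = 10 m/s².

R_B ≈ 269 N

Take moments about support A.
Beam weight: 35.3 × 10 = 353 N down at 3.06 m → arm 3.06 m, τ = 353 × 3.06 = 1080 N·m clockwise.
Box: 7.64 × 10 = 76.4 N down at 5.77 m → arm 5.77 m, τ = 76.4 × 5.77 = 440.8 N·m clockwise.
Bag of cement: 22 × 10 = 220 N down at 0.571 m → arm 0.571 m, τ = 220 × 0.571 = 125.6 N·m clockwise.
Net load moment about support A = 1646 N·m clockwise.
Reaction R at support B is upward at 6.12 m, arm 6.12 m → moment R × 6.12 counterclockwise.
Setting net torque to zero: R × 6.12 = 1646 → R = 269 N.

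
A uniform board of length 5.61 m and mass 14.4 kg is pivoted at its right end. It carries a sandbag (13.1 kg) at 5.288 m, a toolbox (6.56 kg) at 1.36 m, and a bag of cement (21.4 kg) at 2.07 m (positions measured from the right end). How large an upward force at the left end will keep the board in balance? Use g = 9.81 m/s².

F ≈ 285 N

Take moments about the right end.
Beam weight: 14.4 × 9.81 = 141.3 N down at 2.805 m → arm 2.805 m, τ = 141.3 × 2.805 = 396.3 N·m counterclockwise.
Sandbag: 13.1 × 9.81 = 128.5 N down at 5.288 m → arm 5.288 m, τ = 128.5 × 5.288 = 679.5 N·m counterclockwise.
Toolbox: 6.56 × 9.81 = 64.35 N down at 1.36 m → arm 1.36 m, τ = 64.35 × 1.36 = 87.52 N·m counterclockwise.
Bag of cement: 21.4 × 9.81 = 209.9 N down at 2.07 m → arm 2.07 m, τ = 209.9 × 2.07 = 434.5 N·m counterclockwise.
Net moment of the loads = 1598 N·m counterclockwise.
The upward force F acts at the left end, arm 5.61 m, giving F × 5.61 clockwise.
Στ = 0 ⇒ F × 5.61 = 1598 ⇒ F = 1598 / 5.61 = 285 N.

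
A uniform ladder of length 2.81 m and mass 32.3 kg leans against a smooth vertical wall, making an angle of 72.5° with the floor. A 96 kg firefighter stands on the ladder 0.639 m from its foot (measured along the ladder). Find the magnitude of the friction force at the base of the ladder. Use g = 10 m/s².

f ≈ 120 N

Take moments about the foot of the ladder.
Ladder weight 32.3×10 = 323 N acts at 1.405 m along the ladder; its horizontal arm is 1.405·cos72.5° = 0.4225 m → τ = 136.5 N·m clockwise.
Firefighter: 96×10 = 960 N at 0.639 m → arm 0.1922 m → τ = 184.5 N·m clockwise.
Wall normal N acts horizontally at the top; its moment arm is the height L sinθ = 2.81·sin72.5° = 2.68 m, counterclockwise.
For rotational equilibrium, N × 2.68 = 321, so N = 120 N.
ΣFx = 0: friction at the foot balances the wall's push, so f = N_wall = 120 N.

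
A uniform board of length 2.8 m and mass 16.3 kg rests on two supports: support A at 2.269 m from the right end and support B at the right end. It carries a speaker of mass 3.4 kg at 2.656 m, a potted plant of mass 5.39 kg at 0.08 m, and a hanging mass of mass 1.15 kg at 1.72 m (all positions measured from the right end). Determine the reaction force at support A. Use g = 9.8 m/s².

R_A ≈ 148 N

Choose support B as the axis so its reaction then has zero moment arm.
Beam weight: 16.3 × 9.8 = 159.7 N down at 1.4 m → arm 1.4 m, τ = 159.7 × 1.4 = 223.6 N·m counterclockwise.
Speaker: 3.4 × 9.8 = 33.32 N down at 2.656 m → arm 2.656 m, τ = 33.32 × 2.656 = 88.5 N·m counterclockwise.
Potted plant: 5.39 × 9.8 = 52.82 N down at 0.08 m → arm 0.08 m, τ = 52.82 × 0.08 = 4.226 N·m counterclockwise.
Hanging mass: 1.15 × 9.8 = 11.27 N down at 1.72 m → arm 1.72 m, τ = 11.27 × 1.72 = 19.38 N·m counterclockwise.
Net load moment about support B = 335.7 N·m counterclockwise.
Reaction R at support A is upward at 2.269 m, arm 2.269 m → moment R × 2.269 clockwise.
Στ = 0 ⇒ R × 2.269 = 335.7 ⇒ R = 148 N.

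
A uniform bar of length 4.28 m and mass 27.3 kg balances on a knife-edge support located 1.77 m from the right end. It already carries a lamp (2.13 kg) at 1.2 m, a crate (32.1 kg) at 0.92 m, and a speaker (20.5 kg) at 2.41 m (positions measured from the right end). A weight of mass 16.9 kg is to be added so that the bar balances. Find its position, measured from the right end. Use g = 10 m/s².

About the knife-edge support (at 1.77 m from the right end):
Beam weight: 27.3 × 10 = 273 N down at 2.14 m → arm 0.37 m, τ = 273 × 0.37 = 101 N·m counterclockwise.
Lamp: 2.13 × 10 = 21.3 N down at 1.2 m → arm 0.57 m, τ = 21.3 × 0.57 = 12.14 N·m clockwise.
Crate: 32.1 × 10 = 321 N down at 0.92 m → arm 0.85 m, τ = 321 × 0.85 = 272.8 N·m clockwise.
Speaker: 20.5 × 10 = 205 N down at 2.41 m → arm 0.64 m, τ = 205 × 0.64 = 131.2 N·m counterclockwise.
Net moment of existing loads = 52.74 N·m clockwise.
The weight weighs 16.9 × 10 = 169 N and must supply an equal counterclockwise moment, so its lever arm about the knife-edge support is 52.74 / 169 = 0.312 m.
That puts it at 1.77 + 0.312 = 2.08 m from the right end.

x ≈ 2.08 m from the right end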